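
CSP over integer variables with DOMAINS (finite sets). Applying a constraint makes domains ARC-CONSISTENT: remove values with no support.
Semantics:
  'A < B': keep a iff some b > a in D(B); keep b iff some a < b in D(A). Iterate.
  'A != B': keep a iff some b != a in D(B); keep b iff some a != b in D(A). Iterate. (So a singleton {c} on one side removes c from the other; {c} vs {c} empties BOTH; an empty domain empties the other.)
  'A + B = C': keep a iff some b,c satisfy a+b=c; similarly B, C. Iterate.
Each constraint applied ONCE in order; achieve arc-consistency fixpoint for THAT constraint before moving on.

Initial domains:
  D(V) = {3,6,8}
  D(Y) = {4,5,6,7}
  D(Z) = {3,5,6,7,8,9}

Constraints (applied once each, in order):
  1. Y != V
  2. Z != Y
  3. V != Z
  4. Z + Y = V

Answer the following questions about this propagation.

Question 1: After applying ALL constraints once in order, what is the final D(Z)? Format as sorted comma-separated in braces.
Constraint 1 (Y != V) on D(Y)={4,5,6,7} D(V)={3,6,8}: no change
Constraint 2 (Z != Y) on D(Z)={3,5,6,7,8,9} D(Y)={4,5,6,7}: no change
Constraint 3 (V != Z) on D(V)={3,6,8} D(Z)={3,5,6,7,8,9}: no change
Constraint 4 (Z + Y = V) on D(Z)={3,5,6,7,8,9} D(Y)={4,5,6,7} D(V)={3,6,8}: Z {3,5,6,7,8,9}->{3}; Y {4,5,6,7}->{5}; V {3,6,8}->{8}
So after all 4 constraints: D(Z) = {3}

Answer: {3}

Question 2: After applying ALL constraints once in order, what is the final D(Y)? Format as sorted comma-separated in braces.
Answer: {5}

Derivation:
Constraint 1 (Y != V) on D(Y)={4,5,6,7} D(V)={3,6,8}: no change
Constraint 2 (Z != Y) on D(Z)={3,5,6,7,8,9} D(Y)={4,5,6,7}: no change
Constraint 3 (V != Z) on D(V)={3,6,8} D(Z)={3,5,6,7,8,9}: no change
Constraint 4 (Z + Y = V) on D(Z)={3,5,6,7,8,9} D(Y)={4,5,6,7} D(V)={3,6,8}: Z {3,5,6,7,8,9}->{3}; Y {4,5,6,7}->{5}; V {3,6,8}->{8}
So after all 4 constraints: D(Y) = {5}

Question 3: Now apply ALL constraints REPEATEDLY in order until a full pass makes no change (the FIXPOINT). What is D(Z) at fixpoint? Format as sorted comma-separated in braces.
pass 0 (initial): D(Z)={3,5,6,7,8,9}
pass 1: V {3,6,8}->{8}; Y {4,5,6,7}->{5}; Z {3,5,6,7,8,9}->{3}
pass 2: no change
Fixpoint after 2 passes: D(Z) = {3}

Answer: {3}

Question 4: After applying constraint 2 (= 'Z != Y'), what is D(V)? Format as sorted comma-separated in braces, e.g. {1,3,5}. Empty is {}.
Constraint 1 (Y != V) on D(Y)={4,5,6,7} D(V)={3,6,8}: no change
Constraint 2 (Z != Y) on D(Z)={3,5,6,7,8,9} D(Y)={4,5,6,7}: no change
So after constraint 2: D(V) = {3,6,8}

Answer: {3,6,8}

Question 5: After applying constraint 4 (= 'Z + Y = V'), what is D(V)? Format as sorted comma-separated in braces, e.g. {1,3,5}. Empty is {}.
Constraint 1 (Y != V) on D(Y)={4,5,6,7} D(V)={3,6,8}: no change
Constraint 2 (Z != Y) on D(Z)={3,5,6,7,8,9} D(Y)={4,5,6,7}: no change
Constraint 3 (V != Z) on D(V)={3,6,8} D(Z)={3,5,6,7,8,9}: no change
Constraint 4 (Z + Y = V) on D(Z)={3,5,6,7,8,9} D(Y)={4,5,6,7} D(V)={3,6,8}: Z {3,5,6,7,8,9}->{3}; Y {4,5,6,7}->{5}; V {3,6,8}->{8}
So after constraint 4: D(V) = {8}

Answer: {8}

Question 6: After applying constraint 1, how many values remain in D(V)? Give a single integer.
Answer: 3

Derivation:
Constraint 1 (Y != V) on D(Y)={4,5,6,7} D(V)={3,6,8}: no change
So after constraint 1: D(V)={3,6,8}, size = 3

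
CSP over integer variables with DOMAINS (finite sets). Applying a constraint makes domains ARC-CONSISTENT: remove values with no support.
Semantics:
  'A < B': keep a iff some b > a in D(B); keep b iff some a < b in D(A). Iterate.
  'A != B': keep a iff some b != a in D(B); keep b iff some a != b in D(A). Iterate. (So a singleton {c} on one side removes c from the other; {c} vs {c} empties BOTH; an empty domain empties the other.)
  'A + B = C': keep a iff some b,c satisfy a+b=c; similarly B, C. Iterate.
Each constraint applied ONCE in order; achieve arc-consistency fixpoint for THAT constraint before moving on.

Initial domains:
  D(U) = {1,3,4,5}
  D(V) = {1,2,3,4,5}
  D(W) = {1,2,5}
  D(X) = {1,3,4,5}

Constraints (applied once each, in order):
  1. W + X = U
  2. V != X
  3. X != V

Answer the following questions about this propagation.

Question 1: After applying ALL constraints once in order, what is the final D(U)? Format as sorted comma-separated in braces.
Answer: {3,4,5}

Derivation:
Constraint 1 (W + X = U) on D(W)={1,2,5} D(X)={1,3,4,5} D(U)={1,3,4,5}: W {1,2,5}->{1,2}; X {1,3,4,5}->{1,3,4}; U {1,3,4,5}->{3,4,5}
Constraint 2 (V != X) on D(V)={1,2,3,4,5} D(X)={1,3,4}: no change
Constraint 3 (X != V) on D(X)={1,3,4} D(V)={1,2,3,4,5}: no change
So after all 3 constraints: D(U) = {3,4,5}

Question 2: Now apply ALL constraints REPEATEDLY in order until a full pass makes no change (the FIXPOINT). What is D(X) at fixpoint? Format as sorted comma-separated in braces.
Answer: {1,3,4}

Derivation:
pass 0 (initial): D(X)={1,3,4,5}
pass 1: U {1,3,4,5}->{3,4,5}; W {1,2,5}->{1,2}; X {1,3,4,5}->{1,3,4}
pass 2: no change
Fixpoint after 2 passes: D(X) = {1,3,4}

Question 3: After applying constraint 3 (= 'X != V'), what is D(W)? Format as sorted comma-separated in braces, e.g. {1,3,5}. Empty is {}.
Constraint 1 (W + X = U) on D(W)={1,2,5} D(X)={1,3,4,5} D(U)={1,3,4,5}: W {1,2,5}->{1,2}; X {1,3,4,5}->{1,3,4}; U {1,3,4,5}->{3,4,5}
Constraint 2 (V != X) on D(V)={1,2,3,4,5} D(X)={1,3,4}: no change
Constraint 3 (X != V) on D(X)={1,3,4} D(V)={1,2,3,4,5}: no change
So after constraint 3: D(W) = {1,2}

Answer: {1,2}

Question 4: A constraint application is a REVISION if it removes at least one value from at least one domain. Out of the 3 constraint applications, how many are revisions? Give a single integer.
Answer: 1

Derivation:
Constraint 1 (W + X = U) on D(W)={1,2,5} D(X)={1,3,4,5} D(U)={1,3,4,5}: W {1,2,5}->{1,2}; X {1,3,4,5}->{1,3,4}; U {1,3,4,5}->{3,4,5} => REVISION
Constraint 2 (V != X) on D(V)={1,2,3,4,5} D(X)={1,3,4}: no change => not a revision
Constraint 3 (X != V) on D(X)={1,3,4} D(V)={1,2,3,4,5}: no change => not a revision
Total revisions = 1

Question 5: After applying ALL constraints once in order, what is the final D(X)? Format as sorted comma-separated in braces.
Constraint 1 (W + X = U) on D(W)={1,2,5} D(X)={1,3,4,5} D(U)={1,3,4,5}: W {1,2,5}->{1,2}; X {1,3,4,5}->{1,3,4}; U {1,3,4,5}->{3,4,5}
Constraint 2 (V != X) on D(V)={1,2,3,4,5} D(X)={1,3,4}: no change
Constraint 3 (X != V) on D(X)={1,3,4} D(V)={1,2,3,4,5}: no change
So after all 3 constraints: D(X) = {1,3,4}

Answer: {1,3,4}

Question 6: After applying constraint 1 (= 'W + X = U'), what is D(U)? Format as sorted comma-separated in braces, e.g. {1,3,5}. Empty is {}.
Answer: {3,4,5}

Derivation:
Constraint 1 (W + X = U) on D(W)={1,2,5} D(X)={1,3,4,5} D(U)={1,3,4,5}: W {1,2,5}->{1,2}; X {1,3,4,5}->{1,3,4}; U {1,3,4,5}->{3,4,5}
So after constraint 1: D(U) = {3,4,5}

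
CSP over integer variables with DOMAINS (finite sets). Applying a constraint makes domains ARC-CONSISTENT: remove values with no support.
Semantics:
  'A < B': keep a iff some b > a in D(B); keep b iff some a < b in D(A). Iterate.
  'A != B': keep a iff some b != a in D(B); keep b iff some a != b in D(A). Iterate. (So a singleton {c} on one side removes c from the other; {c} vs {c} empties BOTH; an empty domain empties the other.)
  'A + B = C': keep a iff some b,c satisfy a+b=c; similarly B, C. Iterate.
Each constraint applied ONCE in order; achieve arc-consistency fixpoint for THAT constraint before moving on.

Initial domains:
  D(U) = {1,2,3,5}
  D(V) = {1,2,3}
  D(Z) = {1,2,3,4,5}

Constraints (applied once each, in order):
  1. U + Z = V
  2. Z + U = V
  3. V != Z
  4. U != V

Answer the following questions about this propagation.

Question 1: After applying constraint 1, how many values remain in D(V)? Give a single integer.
Answer: 2

Derivation:
Constraint 1 (U + Z = V) on D(U)={1,2,3,5} D(Z)={1,2,3,4,5} D(V)={1,2,3}: U {1,2,3,5}->{1,2}; Z {1,2,3,4,5}->{1,2}; V {1,2,3}->{2,3}
So after constraint 1: D(V)={2,3}, size = 2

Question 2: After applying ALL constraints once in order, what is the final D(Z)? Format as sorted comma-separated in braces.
Constraint 1 (U + Z = V) on D(U)={1,2,3,5} D(Z)={1,2,3,4,5} D(V)={1,2,3}: U {1,2,3,5}->{1,2}; Z {1,2,3,4,5}->{1,2}; V {1,2,3}->{2,3}
Constraint 2 (Z + U = V) on D(Z)={1,2} D(U)={1,2} D(V)={2,3}: no change
Constraint 3 (V != Z) on D(V)={2,3} D(Z)={1,2}: no change
Constraint 4 (U != V) on D(U)={1,2} D(V)={2,3}: no change
So after all 4 constraints: D(Z) = {1,2}

Answer: {1,2}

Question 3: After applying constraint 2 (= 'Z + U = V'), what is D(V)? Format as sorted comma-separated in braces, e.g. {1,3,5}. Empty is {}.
Answer: {2,3}

Derivation:
Constraint 1 (U + Z = V) on D(U)={1,2,3,5} D(Z)={1,2,3,4,5} D(V)={1,2,3}: U {1,2,3,5}->{1,2}; Z {1,2,3,4,5}->{1,2}; V {1,2,3}->{2,3}
Constraint 2 (Z + U = V) on D(Z)={1,2} D(U)={1,2} D(V)={2,3}: no change
So after constraint 2: D(V) = {2,3}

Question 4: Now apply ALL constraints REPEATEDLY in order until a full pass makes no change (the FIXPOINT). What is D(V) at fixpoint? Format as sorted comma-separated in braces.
pass 0 (initial): D(V)={1,2,3}
pass 1: U {1,2,3,5}->{1,2}; V {1,2,3}->{2,3}; Z {1,2,3,4,5}->{1,2}
pass 2: no change
Fixpoint after 2 passes: D(V) = {2,3}

Answer: {2,3}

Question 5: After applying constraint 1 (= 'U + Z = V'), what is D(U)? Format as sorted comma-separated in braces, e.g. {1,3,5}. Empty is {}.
Answer: {1,2}

Derivation:
Constraint 1 (U + Z = V) on D(U)={1,2,3,5} D(Z)={1,2,3,4,5} D(V)={1,2,3}: U {1,2,3,5}->{1,2}; Z {1,2,3,4,5}->{1,2}; V {1,2,3}->{2,3}
So after constraint 1: D(U) = {1,2}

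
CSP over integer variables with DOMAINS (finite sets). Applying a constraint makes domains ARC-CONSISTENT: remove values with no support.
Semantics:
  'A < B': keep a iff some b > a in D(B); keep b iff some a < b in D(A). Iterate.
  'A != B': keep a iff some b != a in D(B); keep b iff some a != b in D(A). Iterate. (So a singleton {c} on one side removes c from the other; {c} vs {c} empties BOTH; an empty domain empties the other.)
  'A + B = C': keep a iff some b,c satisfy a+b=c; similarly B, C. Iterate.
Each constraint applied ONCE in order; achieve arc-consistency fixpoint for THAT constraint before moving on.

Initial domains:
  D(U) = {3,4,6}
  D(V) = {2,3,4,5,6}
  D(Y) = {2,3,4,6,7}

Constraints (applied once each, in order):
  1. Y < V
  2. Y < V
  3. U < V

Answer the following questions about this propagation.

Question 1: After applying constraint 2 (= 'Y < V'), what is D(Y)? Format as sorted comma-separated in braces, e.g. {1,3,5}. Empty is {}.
Answer: {2,3,4}

Derivation:
Constraint 1 (Y < V) on D(Y)={2,3,4,6,7} D(V)={2,3,4,5,6}: Y {2,3,4,6,7}->{2,3,4}; V {2,3,4,5,6}->{3,4,5,6}
Constraint 2 (Y < V) on D(Y)={2,3,4} D(V)={3,4,5,6}: no change
So after constraint 2: D(Y) = {2,3,4}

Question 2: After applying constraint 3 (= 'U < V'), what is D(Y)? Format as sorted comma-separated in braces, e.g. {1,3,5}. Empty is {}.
Constraint 1 (Y < V) on D(Y)={2,3,4,6,7} D(V)={2,3,4,5,6}: Y {2,3,4,6,7}->{2,3,4}; V {2,3,4,5,6}->{3,4,5,6}
Constraint 2 (Y < V) on D(Y)={2,3,4} D(V)={3,4,5,6}: no change
Constraint 3 (U < V) on D(U)={3,4,6} D(V)={3,4,5,6}: U {3,4,6}->{3,4}; V {3,4,5,6}->{4,5,6}
So after constraint 3: D(Y) = {2,3,4}

Answer: {2,3,4}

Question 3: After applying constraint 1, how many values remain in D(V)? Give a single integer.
Answer: 4

Derivation:
Constraint 1 (Y < V) on D(Y)={2,3,4,6,7} D(V)={2,3,4,5,6}: Y {2,3,4,6,7}->{2,3,4}; V {2,3,4,5,6}->{3,4,5,6}
So after constraint 1: D(V)={3,4,5,6}, size = 4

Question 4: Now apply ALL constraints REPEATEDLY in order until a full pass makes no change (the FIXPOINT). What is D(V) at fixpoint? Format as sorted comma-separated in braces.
Answer: {4,5,6}

Derivation:
pass 0 (initial): D(V)={2,3,4,5,6}
pass 1: U {3,4,6}->{3,4}; V {2,3,4,5,6}->{4,5,6}; Y {2,3,4,6,7}->{2,3,4}
pass 2: no change
Fixpoint after 2 passes: D(V) = {4,5,6}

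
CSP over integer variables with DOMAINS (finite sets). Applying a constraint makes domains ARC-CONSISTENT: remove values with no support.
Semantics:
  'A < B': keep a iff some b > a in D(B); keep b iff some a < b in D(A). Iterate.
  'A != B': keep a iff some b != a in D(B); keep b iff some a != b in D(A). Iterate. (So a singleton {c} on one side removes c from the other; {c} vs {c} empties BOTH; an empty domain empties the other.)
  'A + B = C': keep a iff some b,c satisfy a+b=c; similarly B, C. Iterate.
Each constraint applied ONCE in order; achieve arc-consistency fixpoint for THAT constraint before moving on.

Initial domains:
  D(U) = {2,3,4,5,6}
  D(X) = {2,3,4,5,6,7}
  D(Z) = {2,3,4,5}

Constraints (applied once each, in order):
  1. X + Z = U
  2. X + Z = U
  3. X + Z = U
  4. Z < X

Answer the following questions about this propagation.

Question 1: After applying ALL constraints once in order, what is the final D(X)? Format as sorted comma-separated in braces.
Constraint 1 (X + Z = U) on D(X)={2,3,4,5,6,7} D(Z)={2,3,4,5} D(U)={2,3,4,5,6}: X {2,3,4,5,6,7}->{2,3,4}; Z {2,3,4,5}->{2,3,4}; U {2,3,4,5,6}->{4,5,6}
Constraint 2 (X + Z = U) on D(X)={2,3,4} D(Z)={2,3,4} D(U)={4,5,6}: no change
Constraint 3 (X + Z = U) on D(X)={2,3,4} D(Z)={2,3,4} D(U)={4,5,6}: no change
Constraint 4 (Z < X) on D(Z)={2,3,4} D(X)={2,3,4}: Z {2,3,4}->{2,3}; X {2,3,4}->{3,4}
So after all 4 constraints: D(X) = {3,4}

Answer: {3,4}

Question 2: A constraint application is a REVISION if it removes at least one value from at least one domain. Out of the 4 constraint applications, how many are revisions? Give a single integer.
Constraint 1 (X + Z = U) on D(X)={2,3,4,5,6,7} D(Z)={2,3,4,5} D(U)={2,3,4,5,6}: X {2,3,4,5,6,7}->{2,3,4}; Z {2,3,4,5}->{2,3,4}; U {2,3,4,5,6}->{4,5,6} => REVISION
Constraint 2 (X + Z = U) on D(X)={2,3,4} D(Z)={2,3,4} D(U)={4,5,6}: no change => not a revision
Constraint 3 (X + Z = U) on D(X)={2,3,4} D(Z)={2,3,4} D(U)={4,5,6}: no change => not a revision
Constraint 4 (Z < X) on D(Z)={2,3,4} D(X)={2,3,4}: Z {2,3,4}->{2,3}; X {2,3,4}->{3,4} => REVISION
Total revisions = 2

Answer: 2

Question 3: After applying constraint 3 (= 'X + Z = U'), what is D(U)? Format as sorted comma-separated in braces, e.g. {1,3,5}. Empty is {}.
Answer: {4,5,6}

Derivation:
Constraint 1 (X + Z = U) on D(X)={2,3,4,5,6,7} D(Z)={2,3,4,5} D(U)={2,3,4,5,6}: X {2,3,4,5,6,7}->{2,3,4}; Z {2,3,4,5}->{2,3,4}; U {2,3,4,5,6}->{4,5,6}
Constraint 2 (X + Z = U) on D(X)={2,3,4} D(Z)={2,3,4} D(U)={4,5,6}: no change
Constraint 3 (X + Z = U) on D(X)={2,3,4} D(Z)={2,3,4} D(U)={4,5,6}: no change
So after constraint 3: D(U) = {4,5,6}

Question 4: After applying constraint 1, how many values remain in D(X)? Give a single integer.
Constraint 1 (X + Z = U) on D(X)={2,3,4,5,6,7} D(Z)={2,3,4,5} D(U)={2,3,4,5,6}: X {2,3,4,5,6,7}->{2,3,4}; Z {2,3,4,5}->{2,3,4}; U {2,3,4,5,6}->{4,5,6}
So after constraint 1: D(X)={2,3,4}, size = 3

Answer: 3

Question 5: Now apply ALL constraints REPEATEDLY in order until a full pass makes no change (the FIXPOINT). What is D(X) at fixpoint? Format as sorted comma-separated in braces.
Answer: {3,4}

Derivation:
pass 0 (initial): D(X)={2,3,4,5,6,7}
pass 1: U {2,3,4,5,6}->{4,5,6}; X {2,3,4,5,6,7}->{3,4}; Z {2,3,4,5}->{2,3}
pass 2: U {4,5,6}->{5,6}
pass 3: no change
Fixpoint after 3 passes: D(X) = {3,4}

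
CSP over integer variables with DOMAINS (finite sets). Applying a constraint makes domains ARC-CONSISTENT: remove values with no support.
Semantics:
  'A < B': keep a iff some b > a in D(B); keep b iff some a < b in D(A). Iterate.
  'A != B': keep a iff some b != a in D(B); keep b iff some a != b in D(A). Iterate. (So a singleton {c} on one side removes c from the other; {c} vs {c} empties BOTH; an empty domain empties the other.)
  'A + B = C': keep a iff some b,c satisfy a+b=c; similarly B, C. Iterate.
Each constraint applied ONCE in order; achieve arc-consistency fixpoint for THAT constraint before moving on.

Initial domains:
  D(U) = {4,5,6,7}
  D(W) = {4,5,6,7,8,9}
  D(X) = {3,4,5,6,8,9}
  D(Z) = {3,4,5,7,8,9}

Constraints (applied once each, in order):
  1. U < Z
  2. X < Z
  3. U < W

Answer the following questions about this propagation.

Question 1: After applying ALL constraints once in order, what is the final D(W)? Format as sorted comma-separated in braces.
Answer: {5,6,7,8,9}

Derivation:
Constraint 1 (U < Z) on D(U)={4,5,6,7} D(Z)={3,4,5,7,8,9}: Z {3,4,5,7,8,9}->{5,7,8,9}
Constraint 2 (X < Z) on D(X)={3,4,5,6,8,9} D(Z)={5,7,8,9}: X {3,4,5,6,8,9}->{3,4,5,6,8}
Constraint 3 (U < W) on D(U)={4,5,6,7} D(W)={4,5,6,7,8,9}: W {4,5,6,7,8,9}->{5,6,7,8,9}
So after all 3 constraints: D(W) = {5,6,7,8,9}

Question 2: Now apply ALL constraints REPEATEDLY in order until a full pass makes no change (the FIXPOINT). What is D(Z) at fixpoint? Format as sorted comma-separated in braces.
pass 0 (initial): D(Z)={3,4,5,7,8,9}
pass 1: W {4,5,6,7,8,9}->{5,6,7,8,9}; X {3,4,5,6,8,9}->{3,4,5,6,8}; Z {3,4,5,7,8,9}->{5,7,8,9}
pass 2: no change
Fixpoint after 2 passes: D(Z) = {5,7,8,9}

Answer: {5,7,8,9}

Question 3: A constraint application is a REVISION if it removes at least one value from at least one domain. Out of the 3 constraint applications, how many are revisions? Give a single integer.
Answer: 3

Derivation:
Constraint 1 (U < Z) on D(U)={4,5,6,7} D(Z)={3,4,5,7,8,9}: Z {3,4,5,7,8,9}->{5,7,8,9} => REVISION
Constraint 2 (X < Z) on D(X)={3,4,5,6,8,9} D(Z)={5,7,8,9}: X {3,4,5,6,8,9}->{3,4,5,6,8} => REVISION
Constraint 3 (U < W) on D(U)={4,5,6,7} D(W)={4,5,6,7,8,9}: W {4,5,6,7,8,9}->{5,6,7,8,9} => REVISION
Total revisions = 3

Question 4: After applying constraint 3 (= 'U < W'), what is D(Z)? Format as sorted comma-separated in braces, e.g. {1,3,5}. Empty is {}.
Constraint 1 (U < Z) on D(U)={4,5,6,7} D(Z)={3,4,5,7,8,9}: Z {3,4,5,7,8,9}->{5,7,8,9}
Constraint 2 (X < Z) on D(X)={3,4,5,6,8,9} D(Z)={5,7,8,9}: X {3,4,5,6,8,9}->{3,4,5,6,8}
Constraint 3 (U < W) on D(U)={4,5,6,7} D(W)={4,5,6,7,8,9}: W {4,5,6,7,8,9}->{5,6,7,8,9}
So after constraint 3: D(Z) = {5,7,8,9}

Answer: {5,7,8,9}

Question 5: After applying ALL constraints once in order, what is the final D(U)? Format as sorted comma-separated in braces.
Constraint 1 (U < Z) on D(U)={4,5,6,7} D(Z)={3,4,5,7,8,9}: Z {3,4,5,7,8,9}->{5,7,8,9}
Constraint 2 (X < Z) on D(X)={3,4,5,6,8,9} D(Z)={5,7,8,9}: X {3,4,5,6,8,9}->{3,4,5,6,8}
Constraint 3 (U < W) on D(U)={4,5,6,7} D(W)={4,5,6,7,8,9}: W {4,5,6,7,8,9}->{5,6,7,8,9}
So after all 3 constraints: D(U) = {4,5,6,7}

Answer: {4,5,6,7}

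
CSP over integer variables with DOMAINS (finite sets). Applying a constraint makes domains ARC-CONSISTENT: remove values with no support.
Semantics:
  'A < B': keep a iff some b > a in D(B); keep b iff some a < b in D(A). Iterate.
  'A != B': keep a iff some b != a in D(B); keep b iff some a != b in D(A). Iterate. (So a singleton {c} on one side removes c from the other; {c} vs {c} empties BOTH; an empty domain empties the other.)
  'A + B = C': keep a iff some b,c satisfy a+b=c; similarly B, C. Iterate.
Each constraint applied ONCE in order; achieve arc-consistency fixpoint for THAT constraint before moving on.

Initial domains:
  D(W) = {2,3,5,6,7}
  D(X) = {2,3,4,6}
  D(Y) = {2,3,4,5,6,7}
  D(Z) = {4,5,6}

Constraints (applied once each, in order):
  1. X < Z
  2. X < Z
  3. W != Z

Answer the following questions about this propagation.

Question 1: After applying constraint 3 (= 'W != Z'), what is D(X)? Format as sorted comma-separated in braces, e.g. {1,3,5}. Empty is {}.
Constraint 1 (X < Z) on D(X)={2,3,4,6} D(Z)={4,5,6}: X {2,3,4,6}->{2,3,4}
Constraint 2 (X < Z) on D(X)={2,3,4} D(Z)={4,5,6}: no change
Constraint 3 (W != Z) on D(W)={2,3,5,6,7} D(Z)={4,5,6}: no change
So after constraint 3: D(X) = {2,3,4}

Answer: {2,3,4}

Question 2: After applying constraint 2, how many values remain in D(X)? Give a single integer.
Constraint 1 (X < Z) on D(X)={2,3,4,6} D(Z)={4,5,6}: X {2,3,4,6}->{2,3,4}
Constraint 2 (X < Z) on D(X)={2,3,4} D(Z)={4,5,6}: no change
So after constraint 2: D(X)={2,3,4}, size = 3

Answer: 3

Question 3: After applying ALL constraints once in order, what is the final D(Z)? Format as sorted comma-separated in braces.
Constraint 1 (X < Z) on D(X)={2,3,4,6} D(Z)={4,5,6}: X {2,3,4,6}->{2,3,4}
Constraint 2 (X < Z) on D(X)={2,3,4} D(Z)={4,5,6}: no change
Constraint 3 (W != Z) on D(W)={2,3,5,6,7} D(Z)={4,5,6}: no change
So after all 3 constraints: D(Z) = {4,5,6}

Answer: {4,5,6}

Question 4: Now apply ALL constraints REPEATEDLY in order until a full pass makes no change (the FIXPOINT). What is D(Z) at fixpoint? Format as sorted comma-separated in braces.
pass 0 (initial): D(Z)={4,5,6}
pass 1: X {2,3,4,6}->{2,3,4}
pass 2: no change
Fixpoint after 2 passes: D(Z) = {4,5,6}

Answer: {4,5,6}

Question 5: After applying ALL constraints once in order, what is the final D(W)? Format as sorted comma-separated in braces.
Constraint 1 (X < Z) on D(X)={2,3,4,6} D(Z)={4,5,6}: X {2,3,4,6}->{2,3,4}
Constraint 2 (X < Z) on D(X)={2,3,4} D(Z)={4,5,6}: no change
Constraint 3 (W != Z) on D(W)={2,3,5,6,7} D(Z)={4,5,6}: no change
So after all 3 constraints: D(W) = {2,3,5,6,7}

Answer: {2,3,5,6,7}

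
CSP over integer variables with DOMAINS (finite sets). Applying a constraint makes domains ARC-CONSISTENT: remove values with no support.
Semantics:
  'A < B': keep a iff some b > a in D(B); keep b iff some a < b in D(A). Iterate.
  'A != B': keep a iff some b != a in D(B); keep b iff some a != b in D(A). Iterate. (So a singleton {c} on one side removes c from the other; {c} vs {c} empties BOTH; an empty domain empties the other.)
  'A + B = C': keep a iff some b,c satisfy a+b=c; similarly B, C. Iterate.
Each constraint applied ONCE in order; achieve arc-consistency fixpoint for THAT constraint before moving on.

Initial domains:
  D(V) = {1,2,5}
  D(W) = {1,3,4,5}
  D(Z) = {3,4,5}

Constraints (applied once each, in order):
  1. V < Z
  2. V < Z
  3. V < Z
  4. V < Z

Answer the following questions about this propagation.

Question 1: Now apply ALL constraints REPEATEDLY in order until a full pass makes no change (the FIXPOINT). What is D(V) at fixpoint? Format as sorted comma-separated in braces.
pass 0 (initial): D(V)={1,2,5}
pass 1: V {1,2,5}->{1,2}
pass 2: no change
Fixpoint after 2 passes: D(V) = {1,2}

Answer: {1,2}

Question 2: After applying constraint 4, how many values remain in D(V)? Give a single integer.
Constraint 1 (V < Z) on D(V)={1,2,5} D(Z)={3,4,5}: V {1,2,5}->{1,2}
Constraint 2 (V < Z) on D(V)={1,2} D(Z)={3,4,5}: no change
Constraint 3 (V < Z) on D(V)={1,2} D(Z)={3,4,5}: no change
Constraint 4 (V < Z) on D(V)={1,2} D(Z)={3,4,5}: no change
So after constraint 4: D(V)={1,2}, size = 2

Answer: 2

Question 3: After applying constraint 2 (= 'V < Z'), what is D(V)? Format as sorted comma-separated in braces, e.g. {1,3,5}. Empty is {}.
Answer: {1,2}

Derivation:
Constraint 1 (V < Z) on D(V)={1,2,5} D(Z)={3,4,5}: V {1,2,5}->{1,2}
Constraint 2 (V < Z) on D(V)={1,2} D(Z)={3,4,5}: no change
So after constraint 2: D(V) = {1,2}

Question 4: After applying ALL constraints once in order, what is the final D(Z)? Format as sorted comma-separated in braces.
Answer: {3,4,5}

Derivation:
Constraint 1 (V < Z) on D(V)={1,2,5} D(Z)={3,4,5}: V {1,2,5}->{1,2}
Constraint 2 (V < Z) on D(V)={1,2} D(Z)={3,4,5}: no change
Constraint 3 (V < Z) on D(V)={1,2} D(Z)={3,4,5}: no change
Constraint 4 (V < Z) on D(V)={1,2} D(Z)={3,4,5}: no change
So after all 4 constraints: D(Z) = {3,4,5}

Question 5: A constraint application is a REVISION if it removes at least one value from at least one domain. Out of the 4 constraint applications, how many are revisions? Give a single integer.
Constraint 1 (V < Z) on D(V)={1,2,5} D(Z)={3,4,5}: V {1,2,5}->{1,2} => REVISION
Constraint 2 (V < Z) on D(V)={1,2} D(Z)={3,4,5}: no change => not a revision
Constraint 3 (V < Z) on D(V)={1,2} D(Z)={3,4,5}: no change => not a revision
Constraint 4 (V < Z) on D(V)={1,2} D(Z)={3,4,5}: no change => not a revision
Total revisions = 1

Answer: 1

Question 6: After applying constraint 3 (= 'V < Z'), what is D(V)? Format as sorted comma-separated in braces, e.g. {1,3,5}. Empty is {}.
Answer: {1,2}

Derivation:
Constraint 1 (V < Z) on D(V)={1,2,5} D(Z)={3,4,5}: V {1,2,5}->{1,2}
Constraint 2 (V < Z) on D(V)={1,2} D(Z)={3,4,5}: no change
Constraint 3 (V < Z) on D(V)={1,2} D(Z)={3,4,5}: no change
So after constraint 3: D(V) = {1,2}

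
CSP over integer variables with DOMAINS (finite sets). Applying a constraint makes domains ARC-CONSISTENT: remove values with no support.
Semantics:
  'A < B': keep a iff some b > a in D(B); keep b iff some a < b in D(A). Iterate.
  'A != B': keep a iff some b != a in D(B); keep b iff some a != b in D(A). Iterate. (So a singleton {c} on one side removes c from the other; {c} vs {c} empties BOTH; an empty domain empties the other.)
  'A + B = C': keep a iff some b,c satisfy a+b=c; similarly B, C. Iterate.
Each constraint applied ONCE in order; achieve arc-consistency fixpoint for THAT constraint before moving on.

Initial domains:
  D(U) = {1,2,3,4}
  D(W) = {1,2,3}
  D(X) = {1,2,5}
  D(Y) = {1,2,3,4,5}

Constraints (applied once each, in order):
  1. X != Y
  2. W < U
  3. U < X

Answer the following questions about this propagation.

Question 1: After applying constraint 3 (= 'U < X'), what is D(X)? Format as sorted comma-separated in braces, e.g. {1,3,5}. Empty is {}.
Answer: {5}

Derivation:
Constraint 1 (X != Y) on D(X)={1,2,5} D(Y)={1,2,3,4,5}: no change
Constraint 2 (W < U) on D(W)={1,2,3} D(U)={1,2,3,4}: U {1,2,3,4}->{2,3,4}
Constraint 3 (U < X) on D(U)={2,3,4} D(X)={1,2,5}: X {1,2,5}->{5}
So after constraint 3: D(X) = {5}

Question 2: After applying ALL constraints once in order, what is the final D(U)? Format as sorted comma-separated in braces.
Answer: {2,3,4}

Derivation:
Constraint 1 (X != Y) on D(X)={1,2,5} D(Y)={1,2,3,4,5}: no change
Constraint 2 (W < U) on D(W)={1,2,3} D(U)={1,2,3,4}: U {1,2,3,4}->{2,3,4}
Constraint 3 (U < X) on D(U)={2,3,4} D(X)={1,2,5}: X {1,2,5}->{5}
So after all 3 constraints: D(U) = {2,3,4}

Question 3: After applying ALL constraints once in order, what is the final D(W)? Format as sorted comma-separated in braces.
Constraint 1 (X != Y) on D(X)={1,2,5} D(Y)={1,2,3,4,5}: no change
Constraint 2 (W < U) on D(W)={1,2,3} D(U)={1,2,3,4}: U {1,2,3,4}->{2,3,4}
Constraint 3 (U < X) on D(U)={2,3,4} D(X)={1,2,5}: X {1,2,5}->{5}
So after all 3 constraints: D(W) = {1,2,3}

Answer: {1,2,3}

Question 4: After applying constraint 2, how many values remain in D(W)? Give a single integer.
Constraint 1 (X != Y) on D(X)={1,2,5} D(Y)={1,2,3,4,5}: no change
Constraint 2 (W < U) on D(W)={1,2,3} D(U)={1,2,3,4}: U {1,2,3,4}->{2,3,4}
So after constraint 2: D(W)={1,2,3}, size = 3

Answer: 3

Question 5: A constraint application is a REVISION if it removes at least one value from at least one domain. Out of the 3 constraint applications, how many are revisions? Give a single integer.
Answer: 2

Derivation:
Constraint 1 (X != Y) on D(X)={1,2,5} D(Y)={1,2,3,4,5}: no change => not a revision
Constraint 2 (W < U) on D(W)={1,2,3} D(U)={1,2,3,4}: U {1,2,3,4}->{2,3,4} => REVISION
Constraint 3 (U < X) on D(U)={2,3,4} D(X)={1,2,5}: X {1,2,5}->{5} => REVISION
Total revisions = 2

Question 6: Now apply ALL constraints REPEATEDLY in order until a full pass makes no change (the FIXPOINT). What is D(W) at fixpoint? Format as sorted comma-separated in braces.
pass 0 (initial): D(W)={1,2,3}
pass 1: U {1,2,3,4}->{2,3,4}; X {1,2,5}->{5}
pass 2: Y {1,2,3,4,5}->{1,2,3,4}
pass 3: no change
Fixpoint after 3 passes: D(W) = {1,2,3}

Answer: {1,2,3}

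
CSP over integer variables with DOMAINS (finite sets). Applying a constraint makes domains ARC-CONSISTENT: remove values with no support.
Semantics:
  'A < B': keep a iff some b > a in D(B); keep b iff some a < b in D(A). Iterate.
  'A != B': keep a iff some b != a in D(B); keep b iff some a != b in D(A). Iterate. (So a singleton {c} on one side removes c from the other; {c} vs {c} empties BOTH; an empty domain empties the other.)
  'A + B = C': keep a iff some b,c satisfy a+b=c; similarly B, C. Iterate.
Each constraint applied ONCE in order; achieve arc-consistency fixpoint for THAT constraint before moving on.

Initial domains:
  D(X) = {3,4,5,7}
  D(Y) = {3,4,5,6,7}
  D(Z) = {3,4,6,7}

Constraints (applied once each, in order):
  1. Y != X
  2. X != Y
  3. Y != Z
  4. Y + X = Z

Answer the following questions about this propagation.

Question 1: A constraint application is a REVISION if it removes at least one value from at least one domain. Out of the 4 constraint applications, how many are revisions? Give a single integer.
Constraint 1 (Y != X) on D(Y)={3,4,5,6,7} D(X)={3,4,5,7}: no change => not a revision
Constraint 2 (X != Y) on D(X)={3,4,5,7} D(Y)={3,4,5,6,7}: no change => not a revision
Constraint 3 (Y != Z) on D(Y)={3,4,5,6,7} D(Z)={3,4,6,7}: no change => not a revision
Constraint 4 (Y + X = Z) on D(Y)={3,4,5,6,7} D(X)={3,4,5,7} D(Z)={3,4,6,7}: Y {3,4,5,6,7}->{3,4}; X {3,4,5,7}->{3,4}; Z {3,4,6,7}->{6,7} => REVISION
Total revisions = 1

Answer: 1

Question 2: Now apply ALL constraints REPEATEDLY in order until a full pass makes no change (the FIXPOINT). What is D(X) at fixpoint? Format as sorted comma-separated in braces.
Answer: {3,4}

Derivation:
pass 0 (initial): D(X)={3,4,5,7}
pass 1: X {3,4,5,7}->{3,4}; Y {3,4,5,6,7}->{3,4}; Z {3,4,6,7}->{6,7}
pass 2: no change
Fixpoint after 2 passes: D(X) = {3,4}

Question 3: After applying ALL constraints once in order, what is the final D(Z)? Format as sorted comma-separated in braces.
Constraint 1 (Y != X) on D(Y)={3,4,5,6,7} D(X)={3,4,5,7}: no change
Constraint 2 (X != Y) on D(X)={3,4,5,7} D(Y)={3,4,5,6,7}: no change
Constraint 3 (Y != Z) on D(Y)={3,4,5,6,7} D(Z)={3,4,6,7}: no change
Constraint 4 (Y + X = Z) on D(Y)={3,4,5,6,7} D(X)={3,4,5,7} D(Z)={3,4,6,7}: Y {3,4,5,6,7}->{3,4}; X {3,4,5,7}->{3,4}; Z {3,4,6,7}->{6,7}
So after all 4 constraints: D(Z) = {6,7}

Answer: {6,7}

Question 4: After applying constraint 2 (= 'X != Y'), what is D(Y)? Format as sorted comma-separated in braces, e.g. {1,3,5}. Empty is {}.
Constraint 1 (Y != X) on D(Y)={3,4,5,6,7} D(X)={3,4,5,7}: no change
Constraint 2 (X != Y) on D(X)={3,4,5,7} D(Y)={3,4,5,6,7}: no change
So after constraint 2: D(Y) = {3,4,5,6,7}

Answer: {3,4,5,6,7}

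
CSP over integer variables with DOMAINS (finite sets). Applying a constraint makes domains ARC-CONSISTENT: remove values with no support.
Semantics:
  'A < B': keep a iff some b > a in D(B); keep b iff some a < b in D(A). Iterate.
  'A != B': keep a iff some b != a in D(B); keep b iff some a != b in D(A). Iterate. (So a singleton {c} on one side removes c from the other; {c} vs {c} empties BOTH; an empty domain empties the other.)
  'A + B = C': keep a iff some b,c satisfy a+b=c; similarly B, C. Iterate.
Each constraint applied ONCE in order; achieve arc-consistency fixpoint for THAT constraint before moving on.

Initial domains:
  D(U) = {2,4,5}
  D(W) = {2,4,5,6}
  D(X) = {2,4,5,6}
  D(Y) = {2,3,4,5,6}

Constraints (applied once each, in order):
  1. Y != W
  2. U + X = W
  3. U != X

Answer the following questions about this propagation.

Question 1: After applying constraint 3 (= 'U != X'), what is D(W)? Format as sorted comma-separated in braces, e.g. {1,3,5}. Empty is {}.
Answer: {4,6}

Derivation:
Constraint 1 (Y != W) on D(Y)={2,3,4,5,6} D(W)={2,4,5,6}: no change
Constraint 2 (U + X = W) on D(U)={2,4,5} D(X)={2,4,5,6} D(W)={2,4,5,6}: U {2,4,5}->{2,4}; X {2,4,5,6}->{2,4}; W {2,4,5,6}->{4,6}
Constraint 3 (U != X) on D(U)={2,4} D(X)={2,4}: no change
So after constraint 3: D(W) = {4,6}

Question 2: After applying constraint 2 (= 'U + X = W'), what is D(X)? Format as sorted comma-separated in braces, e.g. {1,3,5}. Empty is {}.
Answer: {2,4}

Derivation:
Constraint 1 (Y != W) on D(Y)={2,3,4,5,6} D(W)={2,4,5,6}: no change
Constraint 2 (U + X = W) on D(U)={2,4,5} D(X)={2,4,5,6} D(W)={2,4,5,6}: U {2,4,5}->{2,4}; X {2,4,5,6}->{2,4}; W {2,4,5,6}->{4,6}
So after constraint 2: D(X) = {2,4}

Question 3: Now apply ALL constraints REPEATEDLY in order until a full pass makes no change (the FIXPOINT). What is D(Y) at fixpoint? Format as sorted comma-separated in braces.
pass 0 (initial): D(Y)={2,3,4,5,6}
pass 1: U {2,4,5}->{2,4}; W {2,4,5,6}->{4,6}; X {2,4,5,6}->{2,4}
pass 2: no change
Fixpoint after 2 passes: D(Y) = {2,3,4,5,6}

Answer: {2,3,4,5,6}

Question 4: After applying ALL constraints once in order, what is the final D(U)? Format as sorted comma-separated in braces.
Constraint 1 (Y != W) on D(Y)={2,3,4,5,6} D(W)={2,4,5,6}: no change
Constraint 2 (U + X = W) on D(U)={2,4,5} D(X)={2,4,5,6} D(W)={2,4,5,6}: U {2,4,5}->{2,4}; X {2,4,5,6}->{2,4}; W {2,4,5,6}->{4,6}
Constraint 3 (U != X) on D(U)={2,4} D(X)={2,4}: no change
So after all 3 constraints: D(U) = {2,4}

Answer: {2,4}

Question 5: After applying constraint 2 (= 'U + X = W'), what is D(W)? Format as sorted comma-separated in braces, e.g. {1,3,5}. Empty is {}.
Constraint 1 (Y != W) on D(Y)={2,3,4,5,6} D(W)={2,4,5,6}: no change
Constraint 2 (U + X = W) on D(U)={2,4,5} D(X)={2,4,5,6} D(W)={2,4,5,6}: U {2,4,5}->{2,4}; X {2,4,5,6}->{2,4}; W {2,4,5,6}->{4,6}
So after constraint 2: D(W) = {4,6}

Answer: {4,6}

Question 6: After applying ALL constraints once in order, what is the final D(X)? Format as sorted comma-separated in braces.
Constraint 1 (Y != W) on D(Y)={2,3,4,5,6} D(W)={2,4,5,6}: no change
Constraint 2 (U + X = W) on D(U)={2,4,5} D(X)={2,4,5,6} D(W)={2,4,5,6}: U {2,4,5}->{2,4}; X {2,4,5,6}->{2,4}; W {2,4,5,6}->{4,6}
Constraint 3 (U != X) on D(U)={2,4} D(X)={2,4}: no change
So after all 3 constraints: D(X) = {2,4}

Answer: {2,4}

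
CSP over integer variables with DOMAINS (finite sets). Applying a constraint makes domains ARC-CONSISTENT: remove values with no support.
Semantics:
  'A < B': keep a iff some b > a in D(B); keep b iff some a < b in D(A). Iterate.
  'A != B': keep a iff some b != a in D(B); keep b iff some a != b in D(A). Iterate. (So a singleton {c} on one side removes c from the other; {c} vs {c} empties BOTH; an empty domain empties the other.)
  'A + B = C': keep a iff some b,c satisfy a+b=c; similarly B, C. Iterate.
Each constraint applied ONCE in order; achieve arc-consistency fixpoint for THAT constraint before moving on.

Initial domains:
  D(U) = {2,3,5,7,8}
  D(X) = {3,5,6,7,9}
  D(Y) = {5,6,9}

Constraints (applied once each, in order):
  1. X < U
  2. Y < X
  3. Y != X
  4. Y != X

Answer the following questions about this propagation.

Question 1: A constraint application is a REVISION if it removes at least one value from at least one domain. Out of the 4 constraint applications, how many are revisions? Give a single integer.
Answer: 2

Derivation:
Constraint 1 (X < U) on D(X)={3,5,6,7,9} D(U)={2,3,5,7,8}: X {3,5,6,7,9}->{3,5,6,7}; U {2,3,5,7,8}->{5,7,8} => REVISION
Constraint 2 (Y < X) on D(Y)={5,6,9} D(X)={3,5,6,7}: Y {5,6,9}->{5,6}; X {3,5,6,7}->{6,7} => REVISION
Constraint 3 (Y != X) on D(Y)={5,6} D(X)={6,7}: no change => not a revision
Constraint 4 (Y != X) on D(Y)={5,6} D(X)={6,7}: no change => not a revision
Total revisions = 2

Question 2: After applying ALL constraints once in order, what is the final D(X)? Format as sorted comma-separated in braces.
Answer: {6,7}

Derivation:
Constraint 1 (X < U) on D(X)={3,5,6,7,9} D(U)={2,3,5,7,8}: X {3,5,6,7,9}->{3,5,6,7}; U {2,3,5,7,8}->{5,7,8}
Constraint 2 (Y < X) on D(Y)={5,6,9} D(X)={3,5,6,7}: Y {5,6,9}->{5,6}; X {3,5,6,7}->{6,7}
Constraint 3 (Y != X) on D(Y)={5,6} D(X)={6,7}: no change
Constraint 4 (Y != X) on D(Y)={5,6} D(X)={6,7}: no change
So after all 4 constraints: D(X) = {6,7}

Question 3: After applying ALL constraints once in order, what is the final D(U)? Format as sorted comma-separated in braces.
Constraint 1 (X < U) on D(X)={3,5,6,7,9} D(U)={2,3,5,7,8}: X {3,5,6,7,9}->{3,5,6,7}; U {2,3,5,7,8}->{5,7,8}
Constraint 2 (Y < X) on D(Y)={5,6,9} D(X)={3,5,6,7}: Y {5,6,9}->{5,6}; X {3,5,6,7}->{6,7}
Constraint 3 (Y != X) on D(Y)={5,6} D(X)={6,7}: no change
Constraint 4 (Y != X) on D(Y)={5,6} D(X)={6,7}: no change
So after all 4 constraints: D(U) = {5,7,8}

Answer: {5,7,8}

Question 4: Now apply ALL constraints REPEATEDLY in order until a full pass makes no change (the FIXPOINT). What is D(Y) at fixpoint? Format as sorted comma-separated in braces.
pass 0 (initial): D(Y)={5,6,9}
pass 1: U {2,3,5,7,8}->{5,7,8}; X {3,5,6,7,9}->{6,7}; Y {5,6,9}->{5,6}
pass 2: U {5,7,8}->{7,8}
pass 3: no change
Fixpoint after 3 passes: D(Y) = {5,6}

Answer: {5,6}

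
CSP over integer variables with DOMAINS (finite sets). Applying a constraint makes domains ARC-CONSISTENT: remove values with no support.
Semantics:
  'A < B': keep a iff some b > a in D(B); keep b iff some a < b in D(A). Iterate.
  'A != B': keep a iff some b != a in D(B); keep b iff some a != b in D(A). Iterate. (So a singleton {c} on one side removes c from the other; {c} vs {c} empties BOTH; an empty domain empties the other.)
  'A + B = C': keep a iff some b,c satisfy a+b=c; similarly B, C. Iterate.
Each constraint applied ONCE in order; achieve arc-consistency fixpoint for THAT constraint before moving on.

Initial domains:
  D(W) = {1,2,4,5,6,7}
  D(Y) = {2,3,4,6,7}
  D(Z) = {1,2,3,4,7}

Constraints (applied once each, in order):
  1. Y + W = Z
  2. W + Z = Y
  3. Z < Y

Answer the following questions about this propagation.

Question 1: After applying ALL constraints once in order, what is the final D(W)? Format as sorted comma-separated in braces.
Constraint 1 (Y + W = Z) on D(Y)={2,3,4,6,7} D(W)={1,2,4,5,6,7} D(Z)={1,2,3,4,7}: Y {2,3,4,6,7}->{2,3,6}; W {1,2,4,5,6,7}->{1,2,4,5}; Z {1,2,3,4,7}->{3,4,7}
Constraint 2 (W + Z = Y) on D(W)={1,2,4,5} D(Z)={3,4,7} D(Y)={2,3,6}: W {1,2,4,5}->{2}; Z {3,4,7}->{4}; Y {2,3,6}->{6}
Constraint 3 (Z < Y) on D(Z)={4} D(Y)={6}: no change
So after all 3 constraints: D(W) = {2}

Answer: {2}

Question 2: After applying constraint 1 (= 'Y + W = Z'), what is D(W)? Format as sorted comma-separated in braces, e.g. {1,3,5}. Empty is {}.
Constraint 1 (Y + W = Z) on D(Y)={2,3,4,6,7} D(W)={1,2,4,5,6,7} D(Z)={1,2,3,4,7}: Y {2,3,4,6,7}->{2,3,6}; W {1,2,4,5,6,7}->{1,2,4,5}; Z {1,2,3,4,7}->{3,4,7}
So after constraint 1: D(W) = {1,2,4,5}

Answer: {1,2,4,5}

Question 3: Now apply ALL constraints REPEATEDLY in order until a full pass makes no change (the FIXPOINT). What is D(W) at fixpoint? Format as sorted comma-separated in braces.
pass 0 (initial): D(W)={1,2,4,5,6,7}
pass 1: W {1,2,4,5,6,7}->{2}; Y {2,3,4,6,7}->{6}; Z {1,2,3,4,7}->{4}
pass 2: W {2}->{}; Y {6}->{}; Z {4}->{}
pass 3: no change
Fixpoint after 3 passes: D(W) = {}

Answer: {}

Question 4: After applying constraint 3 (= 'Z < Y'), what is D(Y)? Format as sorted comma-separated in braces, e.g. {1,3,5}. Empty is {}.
Constraint 1 (Y + W = Z) on D(Y)={2,3,4,6,7} D(W)={1,2,4,5,6,7} D(Z)={1,2,3,4,7}: Y {2,3,4,6,7}->{2,3,6}; W {1,2,4,5,6,7}->{1,2,4,5}; Z {1,2,3,4,7}->{3,4,7}
Constraint 2 (W + Z = Y) on D(W)={1,2,4,5} D(Z)={3,4,7} D(Y)={2,3,6}: W {1,2,4,5}->{2}; Z {3,4,7}->{4}; Y {2,3,6}->{6}
Constraint 3 (Z < Y) on D(Z)={4} D(Y)={6}: no change
So after constraint 3: D(Y) = {6}

Answer: {6}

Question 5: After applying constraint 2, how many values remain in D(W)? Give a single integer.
Answer: 1

Derivation:
Constraint 1 (Y + W = Z) on D(Y)={2,3,4,6,7} D(W)={1,2,4,5,6,7} D(Z)={1,2,3,4,7}: Y {2,3,4,6,7}->{2,3,6}; W {1,2,4,5,6,7}->{1,2,4,5}; Z {1,2,3,4,7}->{3,4,7}
Constraint 2 (W + Z = Y) on D(W)={1,2,4,5} D(Z)={3,4,7} D(Y)={2,3,6}: W {1,2,4,5}->{2}; Z {3,4,7}->{4}; Y {2,3,6}->{6}
So after constraint 2: D(W)={2}, size = 1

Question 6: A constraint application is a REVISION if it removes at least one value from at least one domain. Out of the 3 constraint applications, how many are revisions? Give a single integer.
Constraint 1 (Y + W = Z) on D(Y)={2,3,4,6,7} D(W)={1,2,4,5,6,7} D(Z)={1,2,3,4,7}: Y {2,3,4,6,7}->{2,3,6}; W {1,2,4,5,6,7}->{1,2,4,5}; Z {1,2,3,4,7}->{3,4,7} => REVISION
Constraint 2 (W + Z = Y) on D(W)={1,2,4,5} D(Z)={3,4,7} D(Y)={2,3,6}: W {1,2,4,5}->{2}; Z {3,4,7}->{4}; Y {2,3,6}->{6} => REVISION
Constraint 3 (Z < Y) on D(Z)={4} D(Y)={6}: no change => not a revision
Total revisions = 2

Answer: 2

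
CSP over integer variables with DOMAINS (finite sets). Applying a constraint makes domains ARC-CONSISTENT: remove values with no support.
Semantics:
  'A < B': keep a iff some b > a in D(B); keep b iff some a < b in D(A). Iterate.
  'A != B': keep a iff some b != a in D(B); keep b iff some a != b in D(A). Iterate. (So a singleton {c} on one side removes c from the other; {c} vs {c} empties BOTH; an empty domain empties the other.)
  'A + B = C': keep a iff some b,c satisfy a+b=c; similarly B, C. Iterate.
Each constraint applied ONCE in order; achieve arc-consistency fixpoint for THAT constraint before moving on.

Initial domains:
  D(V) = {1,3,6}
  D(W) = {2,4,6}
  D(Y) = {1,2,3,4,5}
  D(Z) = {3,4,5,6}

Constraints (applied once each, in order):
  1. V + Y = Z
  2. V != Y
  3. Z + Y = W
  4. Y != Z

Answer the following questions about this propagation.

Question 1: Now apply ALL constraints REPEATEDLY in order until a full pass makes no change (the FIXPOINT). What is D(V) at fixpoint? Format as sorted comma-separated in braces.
Answer: {1,3}

Derivation:
pass 0 (initial): D(V)={1,3,6}
pass 1: V {1,3,6}->{1,3}; W {2,4,6}->{4,6}; Y {1,2,3,4,5}->{1,2,3}; Z {3,4,5,6}->{3,4,5}
pass 2: no change
Fixpoint after 2 passes: D(V) = {1,3}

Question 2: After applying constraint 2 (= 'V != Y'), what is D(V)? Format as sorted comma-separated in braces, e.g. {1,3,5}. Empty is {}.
Constraint 1 (V + Y = Z) on D(V)={1,3,6} D(Y)={1,2,3,4,5} D(Z)={3,4,5,6}: V {1,3,6}->{1,3}
Constraint 2 (V != Y) on D(V)={1,3} D(Y)={1,2,3,4,5}: no change
So after constraint 2: D(V) = {1,3}

Answer: {1,3}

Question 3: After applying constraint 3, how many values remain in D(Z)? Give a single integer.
Constraint 1 (V + Y = Z) on D(V)={1,3,6} D(Y)={1,2,3,4,5} D(Z)={3,4,5,6}: V {1,3,6}->{1,3}
Constraint 2 (V != Y) on D(V)={1,3} D(Y)={1,2,3,4,5}: no change
Constraint 3 (Z + Y = W) on D(Z)={3,4,5,6} D(Y)={1,2,3,4,5} D(W)={2,4,6}: Z {3,4,5,6}->{3,4,5}; Y {1,2,3,4,5}->{1,2,3}; W {2,4,6}->{4,6}
So after constraint 3: D(Z)={3,4,5}, size = 3

Answer: 3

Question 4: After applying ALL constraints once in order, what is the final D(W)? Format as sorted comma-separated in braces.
Answer: {4,6}

Derivation:
Constraint 1 (V + Y = Z) on D(V)={1,3,6} D(Y)={1,2,3,4,5} D(Z)={3,4,5,6}: V {1,3,6}->{1,3}
Constraint 2 (V != Y) on D(V)={1,3} D(Y)={1,2,3,4,5}: no change
Constraint 3 (Z + Y = W) on D(Z)={3,4,5,6} D(Y)={1,2,3,4,5} D(W)={2,4,6}: Z {3,4,5,6}->{3,4,5}; Y {1,2,3,4,5}->{1,2,3}; W {2,4,6}->{4,6}
Constraint 4 (Y != Z) on D(Y)={1,2,3} D(Z)={3,4,5}: no change
So after all 4 constraints: D(W) = {4,6}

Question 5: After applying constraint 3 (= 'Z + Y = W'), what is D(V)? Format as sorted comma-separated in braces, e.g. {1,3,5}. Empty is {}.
Constraint 1 (V + Y = Z) on D(V)={1,3,6} D(Y)={1,2,3,4,5} D(Z)={3,4,5,6}: V {1,3,6}->{1,3}
Constraint 2 (V != Y) on D(V)={1,3} D(Y)={1,2,3,4,5}: no change
Constraint 3 (Z + Y = W) on D(Z)={3,4,5,6} D(Y)={1,2,3,4,5} D(W)={2,4,6}: Z {3,4,5,6}->{3,4,5}; Y {1,2,3,4,5}->{1,2,3}; W {2,4,6}->{4,6}
So after constraint 3: D(V) = {1,3}

Answer: {1,3}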